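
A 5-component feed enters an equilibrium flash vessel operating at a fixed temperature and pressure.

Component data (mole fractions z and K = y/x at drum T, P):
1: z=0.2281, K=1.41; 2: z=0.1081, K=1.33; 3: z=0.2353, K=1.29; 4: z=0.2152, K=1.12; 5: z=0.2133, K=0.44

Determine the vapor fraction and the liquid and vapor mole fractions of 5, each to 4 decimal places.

ψ = 0.6348, x_5 = 0.3309, y_5 = 0.1456

Newton iteration, ψ⁰ = 0.39:
  ψ = 0.3900: g = 0.04538, g' = -0.1660 → ψ = 0.6633
  ψ = 0.6633: g = -0.00610, g' = -0.2175 → ψ = 0.6353
  ψ = 0.6353: g = -0.00011, g' = -0.2101 → ψ = 0.6348
Converged at ψ = 0.6348.
Compositions from xᵢ = zᵢ/(1+ψ(Kᵢ−1)), yᵢ = Kᵢxᵢ:
  1: x = 0.1810, y = 0.2552
  2: x = 0.0894, y = 0.1189
  3: x = 0.1987, y = 0.2563
  4: x = 0.2000, y = 0.2240
  5: x = 0.3309, y = 0.1456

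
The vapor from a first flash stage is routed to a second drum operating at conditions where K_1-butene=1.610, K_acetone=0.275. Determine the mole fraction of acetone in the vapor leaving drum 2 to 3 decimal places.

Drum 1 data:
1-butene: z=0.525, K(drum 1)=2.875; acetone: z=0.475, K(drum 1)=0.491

Drum 1:
Material balance + equilibrium reduce to Σ zᵢ(Kᵢ−1)/(1+ψ₁(Kᵢ−1)) = 0.
Check two-phase: ΣzᵢKᵢ = 1.743 > 1 and Σzᵢ/Kᵢ = 1.150 > 1, so g(0) = 0.743 > 0 and g(1) = -0.150 < 0.
Newton–Raphson from ψ₁ = 0.47:
  ψ₁ = 0.470: g = 0.2055, g' = -0.734 → ψ₁ = 0.750
  ψ₁ = 0.750: g = 0.0181, g' = -0.641 → ψ₁ = 0.778
Converged at ψ₁ = 0.778.
Drum-1 compositions:
  1-butene: x = 0.214, y = 0.614
  acetone: x = 0.786, y = 0.386
Drum-2 feed = drum-1 vapor: z₂ = (0.6138, 0.3862).
Drum 2:
Rachford–Rice: g(ψ₂) = Σ zᵢ(Kᵢ−1)/(1+ψ₂(Kᵢ−1)) = 0.
Check two-phase: ΣzᵢKᵢ = 1.094 > 1 and Σzᵢ/Kᵢ = 1.786 > 1, so g(0) = 0.094 > 0 and g(1) = -0.786 < 0.
Binary case is linear: z₁(K₁−1)(1+ψ₂(K₂−1)) + z₂(K₂−1)(1+ψ₂(K₁−1)) = 0
⇒ ψ₂ = [z₁(K₁−1)+z₂(K₂−1)] / [−(K₁−1)(K₂−1)] = 0.0945/0.4423 = 0.214
  1-butene: x = 0.543, y = 0.874
  acetone: x = 0.457, y = 0.126

y_acetone (drum 2) = 0.126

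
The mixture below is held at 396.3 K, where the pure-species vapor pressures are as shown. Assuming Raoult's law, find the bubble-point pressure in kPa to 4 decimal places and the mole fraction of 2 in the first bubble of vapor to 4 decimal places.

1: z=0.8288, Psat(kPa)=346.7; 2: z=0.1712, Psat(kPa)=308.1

At the bubble point ψ → 0, so ΣzᵢKᵢ = 1 with Kᵢ = Pᵢˢᵃᵗ/P ⇒ P = ΣzᵢPᵢˢᵃᵗ.
P = 0.8288·346.7 + 0.1712·308.1 = 340.0917 kPa
yᵢ = zᵢPᵢˢᵃᵗ/P ⇒ y_2 = 0.1712·308.1/340.0917 = 0.1551

Pbub = 340.0917 kPa, y_2 = 0.1551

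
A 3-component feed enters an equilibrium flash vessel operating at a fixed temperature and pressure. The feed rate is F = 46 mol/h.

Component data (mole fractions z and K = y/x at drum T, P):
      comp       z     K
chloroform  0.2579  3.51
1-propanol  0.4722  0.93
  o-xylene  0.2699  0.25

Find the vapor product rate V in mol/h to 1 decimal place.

Material balance + equilibrium reduce to Σ zᵢ(Kᵢ−1)/(1+ψ(Kᵢ−1)) = 0.
Check two-phase: ΣzᵢKᵢ = 1.4119 > 1 and Σzᵢ/Kᵢ = 1.6608 > 1, so g(0) = 0.4119 > 0 and g(1) = -0.6608 < 0.
Iterate (Newton) starting at ψ = 0.41:
  ψ = 0.4100: g = -0.00732, g' = -0.7137 → ψ = 0.3997
  ψ = 0.3997: g = 0.00002, g' = -0.7170 → ψ = 0.3998
Converged at ψ = 0.3998.
Then V = ψ·F = 0.3998·46 = 18.4 mol/h and L = F − V = 27.6 mol/h.

V = 18.4 mol/h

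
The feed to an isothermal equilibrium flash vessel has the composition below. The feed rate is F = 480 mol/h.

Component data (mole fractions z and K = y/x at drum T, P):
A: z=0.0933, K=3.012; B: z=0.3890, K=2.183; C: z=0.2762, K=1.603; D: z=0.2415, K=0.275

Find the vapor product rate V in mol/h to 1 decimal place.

Rachford–Rice: g(β) = Σ zᵢ(Kᵢ−1)/(1+β(Kᵢ−1)) = 0.
Check two-phase: ΣzᵢKᵢ = 1.6394 > 1 and Σzᵢ/Kᵢ = 1.2597 > 1, so g(0) = 0.6394 > 0 and g(1) = -0.2597 < 0.
Newton–Raphson from β = 0.5:
  β = 0.5000: g = 0.23605, g' = -0.6804 → β = 0.8469
  β = 0.8469: g = -0.04407, g' = -1.0835 → β = 0.8062
  β = 0.8062: g = -0.00223, g' = -0.9784 → β = 0.8040
Converged at β = 0.8040.
Then V = β·F = 0.8040·480 = 385.9 mol/h and L = F − V = 94.1 mol/h.

V = 385.9 mol/h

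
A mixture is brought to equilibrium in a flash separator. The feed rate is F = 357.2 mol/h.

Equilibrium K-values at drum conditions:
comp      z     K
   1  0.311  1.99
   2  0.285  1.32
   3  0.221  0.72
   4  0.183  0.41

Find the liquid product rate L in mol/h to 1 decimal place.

Let β = V/F and solve Σ zᵢ(Kᵢ−1)/(1+β(Kᵢ−1)) = 0.
Check two-phase: ΣzᵢKᵢ = 1.229 > 1 and Σzᵢ/Kᵢ = 1.125 > 1, so g(0) = 0.229 > 0 and g(1) = -0.125 < 0.
Newton–Raphson from β = 0.36:
  β = 0.360: g = 0.1029, g' = -0.313 → β = 0.688
  β = 0.688: g = -0.0006, g' = -0.335 → β = 0.687
Converged at β = 0.687.
Then V = β·F = 0.6865·357.2 = 245.2 mol/h and L = F − V = 112.0 mol/h.

L = 112.0 mol/h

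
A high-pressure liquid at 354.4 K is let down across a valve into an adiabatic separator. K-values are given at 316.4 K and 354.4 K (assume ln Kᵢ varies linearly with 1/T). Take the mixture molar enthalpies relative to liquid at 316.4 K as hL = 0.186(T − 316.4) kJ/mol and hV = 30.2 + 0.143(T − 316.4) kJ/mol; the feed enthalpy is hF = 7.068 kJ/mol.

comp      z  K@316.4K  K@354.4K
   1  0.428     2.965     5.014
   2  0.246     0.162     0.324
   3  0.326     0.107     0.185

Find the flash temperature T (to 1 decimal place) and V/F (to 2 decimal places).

T = 318.8 K, V/F = 0.22

Adiabatic flash: solve Rachford–Rice at each trial T, then check hF = ψ·hV(T) + (1−ψ)·hL(T).
  T = 316.4 K: K = (2.965, 0.162, 0.107), RR gives ψ = 0.201, H_out = 6.074 kJ/mol
  T = 354.4 K: K = (5.014, 0.324, 0.185), RR gives ψ = 0.422, H_out = 19.124 kJ/mol
  T = 335.4 K: K = (3.914, 0.234, 0.143), RR gives ψ = 0.326, H_out = 13.121 kJ/mol
  T = 325.9 K: K = (3.420, 0.196, 0.124), RR gives ψ = 0.270, H_out = 9.806 kJ/mol
  T = 321.1 K: K = (3.185, 0.178, 0.115), RR gives ψ = 0.237, H_out = 7.987 kJ/mol
  T = 318.8 K: K = (3.076, 0.170, 0.111), RR gives ψ = 0.220, H_out = 7.069 kJ/mol
Linear interpolation between T = 316.4 (H_out = 6.074) and T = 318.8 (H_out = 7.069) on hF = 7.068 gives T ≈ 318.8 K, at which ψ = 0.22.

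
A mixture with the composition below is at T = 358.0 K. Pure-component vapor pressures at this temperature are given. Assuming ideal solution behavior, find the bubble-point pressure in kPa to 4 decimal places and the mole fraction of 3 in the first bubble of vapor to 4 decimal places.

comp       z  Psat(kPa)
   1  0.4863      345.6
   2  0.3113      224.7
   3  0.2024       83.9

Pbub = 254.9958 kPa, y_3 = 0.0666

At the bubble point ψ → 0, so ΣzᵢKᵢ = 1 with Kᵢ = Pᵢˢᵃᵗ/P ⇒ P = ΣzᵢPᵢˢᵃᵗ.
P = 0.4863·345.6 + 0.3113·224.7 + 0.2024·83.9 = 254.9958 kPa
yᵢ = zᵢPᵢˢᵃᵗ/P ⇒ y_3 = 0.2024·83.9/254.9958 = 0.0666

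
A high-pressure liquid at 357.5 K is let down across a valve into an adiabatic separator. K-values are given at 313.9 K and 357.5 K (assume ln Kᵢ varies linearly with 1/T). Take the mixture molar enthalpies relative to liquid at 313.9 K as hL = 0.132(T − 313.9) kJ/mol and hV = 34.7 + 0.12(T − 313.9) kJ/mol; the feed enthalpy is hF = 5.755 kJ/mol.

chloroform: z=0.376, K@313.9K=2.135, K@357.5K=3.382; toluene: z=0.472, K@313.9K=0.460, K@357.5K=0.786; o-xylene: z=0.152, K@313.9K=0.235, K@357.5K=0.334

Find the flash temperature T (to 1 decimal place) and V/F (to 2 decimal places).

T = 317.9 K, V/F = 0.15

Adiabatic flash: solve Rachford–Rice at each trial T, then check hF = ψ·hV(T) + (1−ψ)·hL(T).
  T = 313.9 K: K = (2.135, 0.460, 0.235), RR gives ψ = 0.082, H_out = 2.828 kJ/mol
  T = 357.5 K: K = (3.382, 0.786, 0.334), RR gives ψ = 0.748, H_out = 31.319 kJ/mol
  T = 335.7 K: K = (2.728, 0.612, 0.283), RR gives ψ = 0.423, H_out = 17.434 kJ/mol
  T = 324.8 K: K = (2.423, 0.533, 0.259), RR gives ψ = 0.260, H_out = 10.436 kJ/mol
  T = 319.4 K: K = (2.278, 0.496, 0.247), RR gives ψ = 0.175, H_out = 6.793 kJ/mol
  T = 316.6 K: K = (2.205, 0.478, 0.241), RR gives ψ = 0.129, H_out = 4.815 kJ/mol
  T = 318.0 K: K = (2.241, 0.487, 0.244), RR gives ψ = 0.152, H_out = 5.813 kJ/mol
Linear interpolation between T = 316.6 (H_out = 4.815) and T = 318.0 (H_out = 5.813) on hF = 5.755 gives T ≈ 317.9 K, at which ψ = 0.15.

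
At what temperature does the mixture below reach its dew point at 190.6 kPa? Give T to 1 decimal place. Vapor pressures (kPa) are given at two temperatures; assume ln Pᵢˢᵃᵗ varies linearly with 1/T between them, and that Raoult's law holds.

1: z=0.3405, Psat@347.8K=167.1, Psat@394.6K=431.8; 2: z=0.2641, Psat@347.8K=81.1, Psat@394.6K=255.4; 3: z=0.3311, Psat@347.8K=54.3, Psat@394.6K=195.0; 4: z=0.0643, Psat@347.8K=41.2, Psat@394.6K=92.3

T = 384.4 K

Dew-point temperature: Σzᵢ·P/Pᵢˢᵃᵗ(T) = 1. Interpolate ln Pᵢˢᵃᵗ = aᵢ + bᵢ/T.
  T = 347.8 K: ΣzᵢP/Pᵢˢᵃᵗ = 2.4687
  T = 394.6 K: ΣzᵢP/Pᵢˢᵃᵗ = 0.8038
  T = 371.2 K: ΣzᵢP/Pᵢˢᵃᵗ = 1.3546
  T = 382.9 K: ΣzᵢP/Pᵢˢᵃᵗ = 1.0343
  T = 388.8 K: ΣzᵢP/Pᵢˢᵃᵗ = 0.9089
  T = 385.9 K: ΣzᵢP/Pᵢˢᵃᵗ = 0.9680
  T = 384.4 K: ΣzᵢP/Pᵢˢᵃᵗ = 1.0005
Interpolating between 384.4 K and 385.9 K gives T ≈ 384.4 K.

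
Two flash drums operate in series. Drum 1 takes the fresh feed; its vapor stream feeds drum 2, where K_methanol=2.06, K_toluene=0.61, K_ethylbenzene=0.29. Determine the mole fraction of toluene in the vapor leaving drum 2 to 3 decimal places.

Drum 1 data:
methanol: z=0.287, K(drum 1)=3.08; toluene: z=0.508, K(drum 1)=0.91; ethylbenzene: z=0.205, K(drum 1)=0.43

y_toluene (drum 2) = 0.322

Drum 1:
Let ψ₁ = V/F and solve Σ zᵢ(Kᵢ−1)/(1+ψ₁(Kᵢ−1)) = 0.
Feasibility: ΣzᵢKᵢ = 1.434, Σzᵢ/Kᵢ = 1.128 — both > 1, two phases present.
Iterate (Newton) starting at ψ₁ = 0.55:
  ψ₁ = 0.550: g = 0.0601, g' = -0.416 → ψ₁ = 0.695
  ψ₁ = 0.695: g = 0.0020, g' = -0.395 → ψ₁ = 0.700
Converged at ψ₁ = 0.700.
Drum-1 compositions:
  methanol: x = 0.117, y = 0.360
  toluene: x = 0.542, y = 0.493
  ethylbenzene: x = 0.341, y = 0.147
Drum-2 feed = drum-1 vapor: z₂ = (0.3600, 0.4933, 0.1466).
Drum 2:
Rachford–Rice: g(ψ₂) = Σ zᵢ(Kᵢ−1)/(1+ψ₂(Kᵢ−1)) = 0.
Feasibility: ΣzᵢKᵢ = 1.085, Σzᵢ/Kᵢ = 1.489 — both > 1, two phases present.
Newton iteration, ψ₂⁰ = 0.62:
  ψ₂ = 0.620: g = -0.2094, g' = -0.514 → ψ₂ = 0.212
  ψ₂ = 0.212: g = -0.0208, g' = -0.461 → ψ₂ = 0.167
  ψ₂ = 0.167: g = 0.0003, g' = -0.473 → ψ₂ = 0.168
Converged at ψ₂ = 0.168.
  methanol: x = 0.306, y = 0.630
  toluene: x = 0.528, y = 0.322
  ethylbenzene: x = 0.166, y = 0.048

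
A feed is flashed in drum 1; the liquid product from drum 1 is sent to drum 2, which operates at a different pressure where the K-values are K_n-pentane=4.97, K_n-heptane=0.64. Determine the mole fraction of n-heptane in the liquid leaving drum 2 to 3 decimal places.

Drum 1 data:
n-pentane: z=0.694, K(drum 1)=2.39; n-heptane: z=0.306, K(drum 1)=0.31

x_n-heptane (drum 2) = 0.917

Drum 1:
Binary case is linear: z₁(K₁−1)(1+ψ₁(K₂−1)) + z₂(K₂−1)(1+ψ₁(K₁−1)) = 0
⇒ ψ₁ = [z₁(K₁−1)+z₂(K₂−1)] / [−(K₁−1)(K₂−1)] = 0.7535/0.9591 = 0.786
Drum-1 compositions:
  n-pentane: x = 0.332, y = 0.793
  n-heptane: x = 0.668, y = 0.207
Drum-2 feed = drum-1 liquid: z₂ = (0.3317, 0.6683).
Drum 2:
Material balance + equilibrium reduce to Σ zᵢ(Kᵢ−1)/(1+ψ₂(Kᵢ−1)) = 0.
g(0) = ΣzᵢKᵢ − 1 = 1.076 and g(1) = 1 − Σzᵢ/Kᵢ = -0.111, so a root lies in (0, 1).
Binary case is linear: z₁(K₁−1)(1+ψ₂(K₂−1)) + z₂(K₂−1)(1+ψ₂(K₁−1)) = 0
⇒ ψ₂ = [z₁(K₁−1)+z₂(K₂−1)] / [−(K₁−1)(K₂−1)] = 1.0764/1.4292 = 0.753
  n-pentane: x = 0.083, y = 0.413
  n-heptane: x = 0.917, y = 0.587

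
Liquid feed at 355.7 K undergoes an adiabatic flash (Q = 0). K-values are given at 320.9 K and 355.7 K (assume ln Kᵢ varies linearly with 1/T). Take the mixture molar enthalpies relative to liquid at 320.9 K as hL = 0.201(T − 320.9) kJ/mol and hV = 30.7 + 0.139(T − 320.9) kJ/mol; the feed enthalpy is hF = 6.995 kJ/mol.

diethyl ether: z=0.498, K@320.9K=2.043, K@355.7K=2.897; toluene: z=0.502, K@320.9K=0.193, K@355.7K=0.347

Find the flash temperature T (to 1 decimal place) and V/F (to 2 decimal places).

Adiabatic flash: solve Rachford–Rice at each trial T, then check hF = ψ·hV(T) + (1−ψ)·hL(T).
  T = 320.9 K: K = (2.043, 0.193), RR gives ψ = 0.136, H_out = 4.169 kJ/mol
  T = 355.7 K: K = (2.897, 0.347), RR gives ψ = 0.498, H_out = 21.209 kJ/mol
  T = 338.3 K: K = (2.455, 0.263), RR gives ψ = 0.330, H_out = 13.284 kJ/mol
  T = 329.6 K: K = (2.245, 0.226), RR gives ψ = 0.240, H_out = 8.994 kJ/mol
  T = 325.2 K: K = (2.142, 0.209), RR gives ψ = 0.190, H_out = 6.642 kJ/mol
  T = 327.4 K: K = (2.193, 0.217), RR gives ψ = 0.216, H_out = 7.838 kJ/mol
Linear interpolation between T = 325.2 (H_out = 6.642) and T = 327.4 (H_out = 7.838) on hF = 6.995 gives T ≈ 325.8 K, at which ψ = 0.20.

T = 325.8 K, V/F = 0.20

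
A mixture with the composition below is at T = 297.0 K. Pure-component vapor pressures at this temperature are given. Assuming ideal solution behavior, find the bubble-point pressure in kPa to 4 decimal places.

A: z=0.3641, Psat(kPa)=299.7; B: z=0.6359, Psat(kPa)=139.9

Pbub = 198.0832 kPa

At the bubble point ψ → 0, so ΣzᵢKᵢ = 1 with Kᵢ = Pᵢˢᵃᵗ/P ⇒ P = ΣzᵢPᵢˢᵃᵗ.
P = 0.3641·299.7 + 0.6359·139.9 = 198.0832 kPa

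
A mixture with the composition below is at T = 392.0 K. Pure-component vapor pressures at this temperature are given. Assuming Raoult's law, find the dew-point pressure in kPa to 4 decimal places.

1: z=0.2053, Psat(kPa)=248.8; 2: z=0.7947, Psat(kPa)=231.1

At the dew point ψ → 1, so Σzᵢ/Kᵢ = 1 with Kᵢ = Pᵢˢᵃᵗ/P ⇒ 1/P = Σzᵢ/Pᵢˢᵃᵗ.
1/P = 0.2053/248.8 + 0.7947/231.1 = 0.0042639 ⇒ P = 234.5253 kPa

Pdew = 234.5253 kPa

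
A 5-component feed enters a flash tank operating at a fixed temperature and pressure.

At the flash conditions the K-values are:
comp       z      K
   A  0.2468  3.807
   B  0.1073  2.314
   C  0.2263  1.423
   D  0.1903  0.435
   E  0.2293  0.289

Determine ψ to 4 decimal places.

Let ψ = V/F and solve Σ zᵢ(Kᵢ−1)/(1+ψ(Kᵢ−1)) = 0.
g(0) = ΣzᵢKᵢ − 1 = 0.6589 and g(1) = 1 − Σzᵢ/Kᵢ = -0.5011, so a root lies in (0, 1).
Newton iteration, ψ⁰ = 0.5:
  ψ = 0.5000: g = 0.04952, g' = -0.8287 → ψ = 0.5598
Converged at ψ = 0.5598.

ψ = 0.5598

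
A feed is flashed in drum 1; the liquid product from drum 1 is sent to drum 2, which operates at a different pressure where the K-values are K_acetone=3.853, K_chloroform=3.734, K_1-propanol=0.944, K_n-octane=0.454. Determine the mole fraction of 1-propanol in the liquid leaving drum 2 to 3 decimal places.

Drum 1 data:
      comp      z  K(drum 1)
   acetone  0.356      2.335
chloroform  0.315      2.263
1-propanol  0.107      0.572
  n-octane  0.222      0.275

x_1-propanol (drum 2) = 0.165

Drum 1:
Rachford–Rice: g(ψ₁) = Σ zᵢ(Kᵢ−1)/(1+ψ₁(Kᵢ−1)) = 0.
g(0) = ΣzᵢKᵢ − 1 = 0.666 and g(1) = 1 − Σzᵢ/Kᵢ = -0.286, so a root lies in (0, 1).
Newton–Raphson from ψ₁ = 0.59:
  ψ₁ = 0.590: g = 0.1513, g' = -0.755 → ψ₁ = 0.790
  ψ₁ = 0.790: g = -0.0158, g' = -0.961 → ψ₁ = 0.774
Converged at ψ₁ = 0.774.
Drum-1 compositions:
  acetone: x = 0.175, y = 0.409
  chloroform: x = 0.159, y = 0.361
  1-propanol: x = 0.160, y = 0.092
  n-octane: x = 0.506, y = 0.139
Drum-2 feed = drum-1 liquid: z₂ = (0.1751, 0.1593, 0.1600, 0.5056).
Drum 2:
Material balance + equilibrium reduce to Σ zᵢ(Kᵢ−1)/(1+ψ₂(Kᵢ−1)) = 0.
Feasibility: ΣzᵢKᵢ = 1.650, Σzᵢ/Kᵢ = 1.371 — both > 1, two phases present.
Newton–Raphson from ψ₂ = 0.5:
  ψ₂ = 0.500: g = 0.0010, g' = -0.740 → ψ₂ = 0.501
Converged at ψ₂ = 0.501.
  acetone: x = 0.072, y = 0.278
  chloroform: x = 0.067, y = 0.251
  1-propanol: x = 0.165, y = 0.155
  n-octane: x = 0.696, y = 0.316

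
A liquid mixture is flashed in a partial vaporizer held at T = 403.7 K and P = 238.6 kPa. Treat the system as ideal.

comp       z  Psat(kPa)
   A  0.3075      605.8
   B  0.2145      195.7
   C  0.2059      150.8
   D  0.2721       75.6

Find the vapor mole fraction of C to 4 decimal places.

Raoult's law: Kᵢ = Pᵢˢᵃᵗ/P = Pᵢˢᵃᵗ/238.6.
  K_A = 605.8/238.6 = 2.538977, K_B = 195.7/238.6 = 0.820201, K_C = 150.8/238.6 = 0.632020, K_D = 75.6/238.6 = 0.316848
Rachford–Rice: g(ψ) = Σ zᵢ(Kᵢ−1)/(1+ψ(Kᵢ−1)) = 0.
g(0) = ΣzᵢKᵢ − 1 = 0.1730 and g(1) = 1 − Σzᵢ/Kᵢ = -0.5672, so a root lies in (0, 1).
Newton iteration, ψ⁰ = 0.5:
  ψ = 0.5000: g = -0.15010, g' = -0.5758 → ψ = 0.2393
  ψ = 0.2393: g = 0.00027, g' = -0.6116 → ψ = 0.2397
Converged at ψ = 0.2397.
Compositions from xᵢ = zᵢ/(1+ψ(Kᵢ−1)), yᵢ = Kᵢxᵢ:
  A: x = 0.2246, y = 0.5703
  B: x = 0.2242, y = 0.1839
  C: x = 0.2258, y = 0.1427
  D: x = 0.3254, y = 0.1031

y_C = 0.1427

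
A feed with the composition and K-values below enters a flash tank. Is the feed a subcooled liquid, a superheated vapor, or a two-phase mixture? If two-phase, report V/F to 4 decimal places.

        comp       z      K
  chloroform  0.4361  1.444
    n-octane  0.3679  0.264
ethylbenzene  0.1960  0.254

ΣzᵢKᵢ = 0.7766; Σzᵢ/Kᵢ = 2.4672.
Since ΣzᵢKᵢ < 1 the mixture is below its bubble point — single liquid phase.

subcooled liquid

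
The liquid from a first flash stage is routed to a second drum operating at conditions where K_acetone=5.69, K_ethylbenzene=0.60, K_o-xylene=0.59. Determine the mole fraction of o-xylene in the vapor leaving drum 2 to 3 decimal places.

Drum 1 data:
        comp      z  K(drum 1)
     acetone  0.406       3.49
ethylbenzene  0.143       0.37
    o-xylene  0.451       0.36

y_o-xylene (drum 2) = 0.413

Drum 1:
Let ψ₁ = V/F and solve Σ zᵢ(Kᵢ−1)/(1+ψ₁(Kᵢ−1)) = 0.
g(0) = ΣzᵢKᵢ − 1 = 0.632 and g(1) = 1 − Σzᵢ/Kᵢ = -0.756, so a root lies in (0, 1).
Newton–Raphson from ψ₁ = 0.55:
  ψ₁ = 0.550: g = -0.1566, g' = -1.021 → ψ₁ = 0.397
  ψ₁ = 0.397: g = 0.0017, g' = -1.070 → ψ₁ = 0.398
Converged at ψ₁ = 0.398.
Drum-1 compositions:
  acetone: x = 0.204, y = 0.711
  ethylbenzene: x = 0.191, y = 0.071
  o-xylene: x = 0.605, y = 0.218
Drum-2 feed = drum-1 liquid: z₂ = (0.2039, 0.1909, 0.6052).
Drum 2:
Newton–Raphson from ψ₂ = 0.5:
  ψ₂ = 0.500: g = -0.1218, g' = -0.609 → ψ₂ = 0.300
  ψ₂ = 0.300: g = 0.0273, g' = -0.945 → ψ₂ = 0.329
  ψ₂ = 0.329: g = 0.0011, g' = -0.870 → ψ₂ = 0.330
Converged at ψ₂ = 0.330.
  acetone: x = 0.080, y = 0.455
  ethylbenzene: x = 0.220, y = 0.132
  o-xylene: x = 0.700, y = 0.413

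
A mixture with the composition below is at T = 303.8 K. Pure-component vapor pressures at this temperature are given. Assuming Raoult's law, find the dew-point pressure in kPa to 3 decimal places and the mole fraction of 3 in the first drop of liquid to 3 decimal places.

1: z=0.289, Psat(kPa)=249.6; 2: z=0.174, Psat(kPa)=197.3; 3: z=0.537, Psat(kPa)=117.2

At the dew point ψ → 1, so Σzᵢ/Kᵢ = 1 with Kᵢ = Pᵢˢᵃᵗ/P ⇒ 1/P = Σzᵢ/Pᵢˢᵃᵗ.
1/P = 0.289/249.6 + 0.174/197.3 + 0.537/117.2 = 0.006622 ⇒ P = 151.019 kPa
xᵢ = zᵢP/Pᵢˢᵃᵗ ⇒ x_3 = 0.537·151.019/117.2 = 0.692

Pdew = 151.019 kPa, x_3 = 0.692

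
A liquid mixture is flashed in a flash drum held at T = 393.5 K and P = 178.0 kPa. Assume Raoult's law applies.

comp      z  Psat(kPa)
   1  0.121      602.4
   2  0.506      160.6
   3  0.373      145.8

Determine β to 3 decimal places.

β = 0.534

Raoult's law: Kᵢ = Pᵢˢᵃᵗ/P = Pᵢˢᵃᵗ/178.0.
  K_1 = 602.4/178.0 = 3.38427, K_2 = 160.6/178.0 = 0.90225, K_3 = 145.8/178.0 = 0.81910
Let β = V/F and solve Σ zᵢ(Kᵢ−1)/(1+β(Kᵢ−1)) = 0.
g(0) = ΣzᵢKᵢ − 1 = 0.172 and g(1) = 1 − Σzᵢ/Kᵢ = -0.052, so a root lies in (0, 1).
Newton iteration, β⁰ = 0.38:
  β = 0.380: g = 0.0275, g' = -0.209 → β = 0.512
  β = 0.512: g = 0.0035, g' = -0.160 → β = 0.534
Converged at β = 0.534.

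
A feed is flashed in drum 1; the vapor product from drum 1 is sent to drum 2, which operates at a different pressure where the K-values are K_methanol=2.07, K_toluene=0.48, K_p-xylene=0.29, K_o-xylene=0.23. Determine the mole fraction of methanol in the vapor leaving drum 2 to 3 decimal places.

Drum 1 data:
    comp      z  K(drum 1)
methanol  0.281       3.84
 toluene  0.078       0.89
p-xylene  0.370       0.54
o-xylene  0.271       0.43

Drum 1:
Iterate (Newton) starting at ψ₁ = 0.64:
  ψ₁ = 0.640: g = -0.2104, g' = -0.662 → ψ₁ = 0.322
  ψ₁ = 0.322: g = 0.0188, g' = -0.859 → ψ₁ = 0.344
Converged at ψ₁ = 0.344.
Drum-1 compositions:
  methanol: x = 0.142, y = 0.545
  toluene: x = 0.081, y = 0.072
  p-xylene: x = 0.440, y = 0.237
  o-xylene: x = 0.337, y = 0.145
Drum-2 feed = drum-1 vapor: z₂ = (0.5454, 0.0722, 0.2374, 0.1450).
Drum 2:
Material balance + equilibrium reduce to Σ zᵢ(Kᵢ−1)/(1+ψ₂(Kᵢ−1)) = 0.
Check two-phase: ΣzᵢKᵢ = 1.266 > 1 and Σzᵢ/Kᵢ = 1.863 > 1, so g(0) = 0.266 > 0 and g(1) = -0.863 < 0.
Newton iteration, ψ₂⁰ = 0.5:
  ψ₂ = 0.500: g = -0.1134, g' = -0.816 → ψ₂ = 0.361
  ψ₂ = 0.361: g = -0.0065, g' = -0.736 → ψ₂ = 0.352
Converged at ψ₂ = 0.352.
  methanol: x = 0.396, y = 0.820
  toluene: x = 0.088, y = 0.042
  p-xylene: x = 0.317, y = 0.092
  o-xylene: x = 0.199, y = 0.046

y_methanol (drum 2) = 0.820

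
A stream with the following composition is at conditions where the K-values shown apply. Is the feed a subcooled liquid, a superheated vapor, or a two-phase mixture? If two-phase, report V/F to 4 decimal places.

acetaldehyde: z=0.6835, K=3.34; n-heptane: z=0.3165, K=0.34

ΣzᵢKᵢ = 2.3905; Σzᵢ/Kᵢ = 1.1355.
Both exceed 1, so a two-phase solution exists.
Material balance + equilibrium reduce to Σ zᵢ(Kᵢ−1)/(1+ψ(Kᵢ−1)) = 0.
Binary case is linear: z₁(K₁−1)(1+ψ(K₂−1)) + z₂(K₂−1)(1+ψ(K₁−1)) = 0
⇒ ψ = [z₁(K₁−1)+z₂(K₂−1)] / [−(K₁−1)(K₂−1)] = 1.39050/1.54440 = 0.9003

two-phase, V/F = 0.9003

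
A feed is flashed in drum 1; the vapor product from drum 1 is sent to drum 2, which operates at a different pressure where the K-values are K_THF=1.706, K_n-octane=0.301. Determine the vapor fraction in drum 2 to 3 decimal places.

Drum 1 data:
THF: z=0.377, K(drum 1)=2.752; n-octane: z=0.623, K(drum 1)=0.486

V/F (drum 2) = 0.361

Drum 1:
Material balance + equilibrium reduce to Σ zᵢ(Kᵢ−1)/(1+ψ₁(Kᵢ−1)) = 0.
Check two-phase: ΣzᵢKᵢ = 1.340 > 1 and Σzᵢ/Kᵢ = 1.419 > 1, so g(0) = 0.340 > 0 and g(1) = -0.419 < 0.
Binary case is linear: z₁(K₁−1)(1+ψ₁(K₂−1)) + z₂(K₂−1)(1+ψ₁(K₁−1)) = 0
⇒ ψ₁ = [z₁(K₁−1)+z₂(K₂−1)] / [−(K₁−1)(K₂−1)] = 0.3403/0.9005 = 0.378
Drum-1 compositions:
  THF: x = 0.227, y = 0.624
  n-octane: x = 0.773, y = 0.376
Drum-2 feed = drum-1 vapor: z₂ = (0.6242, 0.3758).
Drum 2:
Binary case is linear: z₁(K₁−1)(1+ψ₂(K₂−1)) + z₂(K₂−1)(1+ψ₂(K₁−1)) = 0
⇒ ψ₂ = [z₁(K₁−1)+z₂(K₂−1)] / [−(K₁−1)(K₂−1)] = 0.1781/0.4935 = 0.361
  THF: x = 0.498, y = 0.849
  n-octane: x = 0.502, y = 0.151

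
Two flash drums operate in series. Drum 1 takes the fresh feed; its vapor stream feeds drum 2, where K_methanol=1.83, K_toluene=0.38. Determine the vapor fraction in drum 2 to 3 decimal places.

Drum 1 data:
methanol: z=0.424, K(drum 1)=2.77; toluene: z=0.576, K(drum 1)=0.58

Drum 1:
Rachford–Rice: g(ψ₁) = Σ zᵢ(Kᵢ−1)/(1+ψ₁(Kᵢ−1)) = 0.
Feasibility: ΣzᵢKᵢ = 1.509, Σzᵢ/Kᵢ = 1.146 — both > 1, two phases present.
Newton iteration, ψ₁⁰ = 0.61:
  ψ₁ = 0.610: g = 0.0356, g' = -0.491 → ψ₁ = 0.683
  ψ₁ = 0.683: g = 0.0007, g' = -0.472 → ψ₁ = 0.684
Converged at ψ₁ = 0.684.
Drum-1 compositions:
  methanol: x = 0.192, y = 0.531
  toluene: x = 0.808, y = 0.469
Drum-2 feed = drum-1 vapor: z₂ = (0.5312, 0.4688).
Drum 2:
Binary case is linear: z₁(K₁−1)(1+ψ₂(K₂−1)) + z₂(K₂−1)(1+ψ₂(K₁−1)) = 0
⇒ ψ₂ = [z₁(K₁−1)+z₂(K₂−1)] / [−(K₁−1)(K₂−1)] = 0.1503/0.5146 = 0.292
  methanol: x = 0.428, y = 0.782
  toluene: x = 0.572, y = 0.218

V/F (drum 2) = 0.292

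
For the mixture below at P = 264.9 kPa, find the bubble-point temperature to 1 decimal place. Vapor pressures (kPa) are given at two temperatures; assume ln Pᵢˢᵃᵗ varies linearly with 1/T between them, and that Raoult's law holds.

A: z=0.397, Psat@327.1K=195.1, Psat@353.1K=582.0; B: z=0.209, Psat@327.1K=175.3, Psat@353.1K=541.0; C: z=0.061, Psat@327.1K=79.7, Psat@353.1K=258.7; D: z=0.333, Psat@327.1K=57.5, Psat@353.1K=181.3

Bubble-point temperature: ΣzᵢPᵢˢᵃᵗ(T) = P. Interpolate ln Pᵢˢᵃᵗ = aᵢ + bᵢ/T.
  T = 327.1 K: ΣzᵢPᵢˢᵃᵗ = 138.10 kPa
  T = 353.1 K: ΣzᵢPᵢˢᵃᵗ = 420.28 kPa
  T = 340.1 K: ΣzᵢPᵢˢᵃᵗ = 246.08 kPa
  T = 346.6 K: ΣzᵢPᵢˢᵃᵗ = 323.20 kPa
  T = 343.4 K: ΣzᵢPᵢˢᵃᵗ = 282.97 kPa
  T = 341.8 K: ΣzᵢPᵢˢᵃᵗ = 264.53 kPa
Interpolating between 341.8 K and 343.4 K gives T ≈ 341.8 K.

T = 341.8 K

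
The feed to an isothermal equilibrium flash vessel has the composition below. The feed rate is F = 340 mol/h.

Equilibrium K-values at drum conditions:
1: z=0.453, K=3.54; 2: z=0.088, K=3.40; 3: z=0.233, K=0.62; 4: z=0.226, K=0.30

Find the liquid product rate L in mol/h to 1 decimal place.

L = 79.9 mol/h

Rachford–Rice: g(ψ) = Σ zᵢ(Kᵢ−1)/(1+ψ(Kᵢ−1)) = 0.
g(0) = ΣzᵢKᵢ − 1 = 1.115 and g(1) = 1 − Σzᵢ/Kᵢ = -0.283, so a root lies in (0, 1).
Iterate (Newton) starting at ψ = 0.61:
  ψ = 0.610: g = 0.1457, g' = -0.927 → ψ = 0.767
  ψ = 0.767: g = -0.0020, g' = -0.983 → ψ = 0.765
Converged at ψ = 0.765.
Then V = ψ·F = 0.7650·340 = 260.1 mol/h and L = F − V = 79.9 mol/h.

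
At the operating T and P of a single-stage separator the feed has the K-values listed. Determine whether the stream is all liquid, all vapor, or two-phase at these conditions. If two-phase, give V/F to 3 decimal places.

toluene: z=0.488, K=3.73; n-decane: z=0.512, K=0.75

all vapor

ΣzᵢKᵢ = 2.204; Σzᵢ/Kᵢ = 0.813.
Since Σzᵢ/Kᵢ < 1 the mixture is above its dew point — single vapor phase.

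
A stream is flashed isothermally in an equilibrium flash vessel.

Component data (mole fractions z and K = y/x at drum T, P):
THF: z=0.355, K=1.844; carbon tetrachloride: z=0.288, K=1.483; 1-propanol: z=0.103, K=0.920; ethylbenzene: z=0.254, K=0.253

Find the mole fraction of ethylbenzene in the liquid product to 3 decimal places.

x_ethylbenzene = 0.416

Let β = V/F and solve Σ zᵢ(Kᵢ−1)/(1+β(Kᵢ−1)) = 0.
Feasibility: ΣzᵢKᵢ = 1.241, Σzᵢ/Kᵢ = 1.503 — both > 1, two phases present.
Iterate (Newton) starting at β = 0.5:
  β = 0.500: g = 0.0113, g' = -0.530 → β = 0.521
Converged at β = 0.521.
Compositions from xᵢ = zᵢ/(1+β(Kᵢ−1)), yᵢ = Kᵢxᵢ:
  THF: x = 0.247, y = 0.455
  carbon tetrachloride: x = 0.230, y = 0.341
  1-propanol: x = 0.107, y = 0.099
  ethylbenzene: x = 0.416, y = 0.105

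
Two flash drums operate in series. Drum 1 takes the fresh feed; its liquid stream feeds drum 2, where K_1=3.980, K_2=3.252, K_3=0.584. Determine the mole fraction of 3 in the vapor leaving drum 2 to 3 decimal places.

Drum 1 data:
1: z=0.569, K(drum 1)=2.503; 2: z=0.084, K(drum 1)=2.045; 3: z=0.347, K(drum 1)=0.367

Drum 1:
Newton iteration, ψ₁⁰ = 0.54:
  ψ₁ = 0.540: g = 0.1945, g' = -0.750 → ψ₁ = 0.799
  ψ₁ = 0.799: g = -0.0082, g' = -0.862 → ψ₁ = 0.790
Converged at ψ₁ = 0.790.
Drum-1 compositions:
  1: x = 0.260, y = 0.651
  2: x = 0.046, y = 0.094
  3: x = 0.694, y = 0.255
Drum-2 feed = drum-1 liquid: z₂ = (0.2602, 0.0460, 0.6938).
Drum 2:
Material balance + equilibrium reduce to Σ zᵢ(Kᵢ−1)/(1+ψ₂(Kᵢ−1)) = 0.
Feasibility: ΣzᵢKᵢ = 1.590, Σzᵢ/Kᵢ = 1.268 — both > 1, two phases present.
Iterate (Newton) starting at ψ₂ = 0.5:
  ψ₂ = 0.500: g = -0.0043, g' = -0.616 → ψ₂ = 0.493
Converged at ψ₂ = 0.493.
  1: x = 0.105, y = 0.419
  2: x = 0.022, y = 0.071
  3: x = 0.873, y = 0.510

y_3 (drum 2) = 0.510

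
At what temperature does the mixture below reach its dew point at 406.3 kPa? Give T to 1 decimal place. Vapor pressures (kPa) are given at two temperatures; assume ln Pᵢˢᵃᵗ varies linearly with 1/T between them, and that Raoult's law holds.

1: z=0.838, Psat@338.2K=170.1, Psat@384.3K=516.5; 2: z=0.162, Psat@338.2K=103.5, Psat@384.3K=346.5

Dew-point temperature: Σzᵢ·P/Pᵢˢᵃᵗ(T) = 1. Interpolate ln Pᵢˢᵃᵗ = aᵢ + bᵢ/T.
  T = 338.2 K: ΣzᵢP/Pᵢˢᵃᵗ = 2.6376
  T = 384.3 K: ΣzᵢP/Pᵢˢᵃᵗ = 0.8492
  T = 361.2 K: ΣzᵢP/Pᵢˢᵃᵗ = 1.4449
  T = 372.8 K: ΣzᵢP/Pᵢˢᵃᵗ = 1.0973
  T = 378.6 K: ΣzᵢP/Pᵢˢᵃᵗ = 0.9623
  T = 375.7 K: ΣzᵢP/Pᵢˢᵃᵗ = 1.0271
Interpolating between 375.7 K and 378.6 K gives T ≈ 376.9 K.

T = 376.9 K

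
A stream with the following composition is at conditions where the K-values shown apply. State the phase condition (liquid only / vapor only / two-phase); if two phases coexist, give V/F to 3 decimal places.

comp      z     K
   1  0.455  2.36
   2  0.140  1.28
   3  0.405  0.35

ΣzᵢKᵢ = 1.395; Σzᵢ/Kᵢ = 1.459.
Both exceed 1, so a two-phase solution exists.
Let ψ = V/F and solve Σ zᵢ(Kᵢ−1)/(1+ψ(Kᵢ−1)) = 0.
Newton–Raphson from ψ = 0.57:
  ψ = 0.570: g = -0.0358, g' = -0.707 → ψ = 0.519
Converged at ψ = 0.519.

two-phase, V/F = 0.519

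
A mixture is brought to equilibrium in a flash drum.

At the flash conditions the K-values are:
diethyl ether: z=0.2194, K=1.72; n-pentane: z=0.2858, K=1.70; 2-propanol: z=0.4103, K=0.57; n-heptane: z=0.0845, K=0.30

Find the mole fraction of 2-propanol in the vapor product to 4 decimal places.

y_2-propanol = 0.2756

Let β = V/F and solve Σ zᵢ(Kᵢ−1)/(1+β(Kᵢ−1)) = 0.
g(0) = ΣzᵢKᵢ − 1 = 0.1224 and g(1) = 1 − Σzᵢ/Kᵢ = -0.2972, so a root lies in (0, 1).
Newton–Raphson from β = 0.32:
  β = 0.3200: g = 0.01103, g' = -0.3394 → β = 0.3525
  β = 0.3525: g = -0.00002, g' = -0.3408 → β = 0.3524
Converged at β = 0.3524.
Compositions from xᵢ = zᵢ/(1+β(Kᵢ−1)), yᵢ = Kᵢxᵢ:
  diethyl ether: x = 0.1750, y = 0.3010
  n-pentane: x = 0.2292, y = 0.3897
  2-propanol: x = 0.4836, y = 0.2756
  n-heptane: x = 0.1122, y = 0.0337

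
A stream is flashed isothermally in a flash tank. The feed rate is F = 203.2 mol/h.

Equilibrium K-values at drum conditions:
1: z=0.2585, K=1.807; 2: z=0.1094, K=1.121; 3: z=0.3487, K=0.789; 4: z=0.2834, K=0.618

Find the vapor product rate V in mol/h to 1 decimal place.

V = 39.1 mol/h

Newton iteration, β⁰ = 0.6:
  β = 0.6000: g = -0.07180, g' = -0.1678 → β = 0.1721
  β = 0.1721: g = 0.00392, g' = -0.1954 → β = 0.1921
  β = 0.1921: g = 0.00003, g' = -0.1927 → β = 0.1923
Converged at β = 0.1923.
Then V = β·F = 0.1923·203.2 = 39.1 mol/h and L = F − V = 164.1 mol/h.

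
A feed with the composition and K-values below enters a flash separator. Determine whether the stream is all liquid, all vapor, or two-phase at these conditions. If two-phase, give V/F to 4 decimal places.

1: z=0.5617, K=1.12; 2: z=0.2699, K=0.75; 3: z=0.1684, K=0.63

all liquid

ΣzᵢKᵢ = 0.9376; Σzᵢ/Kᵢ = 1.1287.
Since ΣzᵢKᵢ < 1 the mixture is below its bubble point — single liquid phase.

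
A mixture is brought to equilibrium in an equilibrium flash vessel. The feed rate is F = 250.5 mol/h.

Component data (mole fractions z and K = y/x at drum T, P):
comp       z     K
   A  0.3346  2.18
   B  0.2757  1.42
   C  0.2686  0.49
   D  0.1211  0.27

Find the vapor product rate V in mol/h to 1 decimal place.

V = 135.5 mol/h

Material balance + equilibrium reduce to Σ zᵢ(Kᵢ−1)/(1+V/F(Kᵢ−1)) = 0.
Feasibility: ΣzᵢKᵢ = 1.2852, Σzᵢ/Kᵢ = 1.3443 — both > 1, two phases present.
Iterate (Newton) starting at V/F = 0.42:
  V/F = 0.4200: g = 0.06060, g' = -0.4908 → V/F = 0.5435
  V/F = 0.5435: g = -0.00123, g' = -0.5162 → V/F = 0.5411
Converged at V/F = 0.5411.
Then V = V/F·F = 0.5411·250.5 = 135.5 mol/h and L = F − V = 115.0 mol/h.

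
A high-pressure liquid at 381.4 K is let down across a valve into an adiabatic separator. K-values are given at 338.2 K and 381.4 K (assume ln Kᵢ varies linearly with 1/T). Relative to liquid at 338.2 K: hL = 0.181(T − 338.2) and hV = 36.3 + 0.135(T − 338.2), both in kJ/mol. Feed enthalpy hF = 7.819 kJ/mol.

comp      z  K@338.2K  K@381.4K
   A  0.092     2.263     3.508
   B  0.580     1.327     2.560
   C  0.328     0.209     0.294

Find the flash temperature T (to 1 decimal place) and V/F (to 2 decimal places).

T = 340.9 K, V/F = 0.20

Adiabatic flash: solve Rachford–Rice at each trial T, then check hF = ψ·hV(T) + (1−ψ)·hL(T).
  T = 338.2 K: K = (2.263, 1.327, 0.209), RR gives ψ = 0.112, H_out = 4.073 kJ/mol
  T = 381.4 K: K = (3.508, 2.560, 0.294), RR gives ψ = 0.754, H_out = 33.704 kJ/mol
  T = 359.8 K: K = (2.855, 1.880, 0.250), RR gives ψ = 0.562, H_out = 23.761 kJ/mol
  T = 349.0 K: K = (2.551, 1.588, 0.229), RR gives ψ = 0.398, H_out = 16.205 kJ/mol
  T = 343.6 K: K = (2.405, 1.454, 0.219), RR gives ψ = 0.277, H_out = 10.963 kJ/mol
  T = 340.9 K: K = (2.333, 1.389, 0.214), RR gives ψ = 0.201, H_out = 7.763 kJ/mol
  T = 342.2 K: K = (2.368, 1.420, 0.216), RR gives ψ = 0.239, H_out = 9.360 kJ/mol
Linear interpolation between T = 340.9 (H_out = 7.763) and T = 342.2 (H_out = 9.360) on hF = 7.819 gives T ≈ 340.9 K, at which ψ = 0.20.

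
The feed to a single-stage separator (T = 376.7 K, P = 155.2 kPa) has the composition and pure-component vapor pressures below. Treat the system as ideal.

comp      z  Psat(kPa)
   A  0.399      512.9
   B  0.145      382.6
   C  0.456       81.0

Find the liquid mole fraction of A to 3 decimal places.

x_A = 0.128

Raoult's law: Kᵢ = Pᵢˢᵃᵗ/P = Pᵢˢᵃᵗ/155.2.
  K_A = 512.9/155.2 = 3.30477, K_B = 382.6/155.2 = 2.46521, K_C = 81.0/155.2 = 0.52191
Let β = V/F and solve Σ zᵢ(Kᵢ−1)/(1+β(Kᵢ−1)) = 0.
Check two-phase: ΣzᵢKᵢ = 1.914 > 1 and Σzᵢ/Kᵢ = 1.053 > 1, so g(0) = 0.914 > 0 and g(1) = -0.053 < 0.
Iterate (Newton) starting at β = 0.43:
  β = 0.430: g = 0.3178, g' = -0.817 → β = 0.819
  β = 0.819: g = 0.0567, g' = -0.600 → β = 0.914
  β = 0.914: g = -0.0001, g' = -0.605 → β = 0.913
Converged at β = 0.913.
Compositions from xᵢ = zᵢ/(1+β(Kᵢ−1)), yᵢ = Kᵢxᵢ:
  A: x = 0.128, y = 0.425
  B: x = 0.062, y = 0.153
  C: x = 0.809, y = 0.422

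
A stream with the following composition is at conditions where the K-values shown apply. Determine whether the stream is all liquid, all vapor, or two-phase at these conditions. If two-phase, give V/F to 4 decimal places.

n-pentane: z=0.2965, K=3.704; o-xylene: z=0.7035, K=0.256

ΣzᵢKᵢ = 1.2783; Σzᵢ/Kᵢ = 2.8281.
Both exceed 1, so a two-phase solution exists.
Let ψ = V/F and solve Σ zᵢ(Kᵢ−1)/(1+ψ(Kᵢ−1)) = 0.
Binary case is linear: z₁(K₁−1)(1+ψ(K₂−1)) + z₂(K₂−1)(1+ψ(K₁−1)) = 0
⇒ ψ = [z₁(K₁−1)+z₂(K₂−1)] / [−(K₁−1)(K₂−1)] = 0.27833/2.01178 = 0.1384

two-phase, V/F = 0.1384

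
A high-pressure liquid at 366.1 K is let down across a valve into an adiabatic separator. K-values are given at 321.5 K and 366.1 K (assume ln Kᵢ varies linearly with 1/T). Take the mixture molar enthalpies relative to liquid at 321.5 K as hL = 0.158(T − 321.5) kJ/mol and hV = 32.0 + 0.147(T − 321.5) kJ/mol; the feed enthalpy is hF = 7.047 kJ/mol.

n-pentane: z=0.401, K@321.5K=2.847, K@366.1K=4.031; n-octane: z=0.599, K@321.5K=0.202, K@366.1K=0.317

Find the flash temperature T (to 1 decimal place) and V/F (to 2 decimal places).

T = 325.5 K, V/F = 0.20

Adiabatic flash: solve Rachford–Rice at each trial T, then check hF = ψ·hV(T) + (1−ψ)·hL(T).
  T = 321.5 K: K = (2.847, 0.202), RR gives ψ = 0.178, H_out = 5.702 kJ/mol
  T = 366.1 K: K = (4.031, 0.317), RR gives ψ = 0.389, H_out = 19.319 kJ/mol
  T = 343.8 K: K = (3.426, 0.257), RR gives ψ = 0.293, H_out = 12.816 kJ/mol
  T = 332.6 K: K = (3.132, 0.229), RR gives ψ = 0.239, H_out = 9.366 kJ/mol
  T = 327.1 K: K = (2.990, 0.215), RR gives ψ = 0.210, H_out = 7.588 kJ/mol
  T = 324.3 K: K = (2.918, 0.209), RR gives ψ = 0.194, H_out = 6.656 kJ/mol
  T = 325.7 K: K = (2.954, 0.212), RR gives ψ = 0.202, H_out = 7.125 kJ/mol
Linear interpolation between T = 324.3 (H_out = 6.656) and T = 325.7 (H_out = 7.125) on hF = 7.047 gives T ≈ 325.5 K, at which ψ = 0.20.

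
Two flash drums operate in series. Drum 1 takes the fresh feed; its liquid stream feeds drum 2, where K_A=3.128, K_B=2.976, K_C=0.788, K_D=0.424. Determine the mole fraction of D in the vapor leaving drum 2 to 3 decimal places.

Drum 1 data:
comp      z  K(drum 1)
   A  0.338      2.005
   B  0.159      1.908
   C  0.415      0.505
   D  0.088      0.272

Drum 1:
Iterate (Newton) starting at ψ₁ = 0.5:
  ψ₁ = 0.500: g = -0.0483, g' = -0.508 → ψ₁ = 0.405
  ψ₁ = 0.405: g = -0.0007, g' = -0.495 → ψ₁ = 0.403
Converged at ψ₁ = 0.403.
Drum-1 compositions:
  A: x = 0.241, y = 0.482
  B: x = 0.116, y = 0.222
  C: x = 0.519, y = 0.262
  D: x = 0.125, y = 0.034
Drum-2 feed = drum-1 liquid: z₂ = (0.2405, 0.1164, 0.5185, 0.1246).
Drum 2:
Rachford–Rice: g(ψ₂) = Σ zᵢ(Kᵢ−1)/(1+ψ₂(Kᵢ−1)) = 0.
Check two-phase: ΣzᵢKᵢ = 1.560 > 1 and Σzᵢ/Kᵢ = 1.068 > 1, so g(0) = 0.560 > 0 and g(1) = -0.068 < 0.
Newton–Raphson from ψ₂ = 0.63:
  ψ₂ = 0.630: g = 0.0816, g' = -0.422 → ψ₂ = 0.823
  ψ₂ = 0.823: g = 0.0038, g' = -0.393 → ψ₂ = 0.833
Converged at ψ₂ = 0.833.
  A: x = 0.087, y = 0.271
  B: x = 0.044, y = 0.131
  C: x = 0.630, y = 0.496
  D: x = 0.240, y = 0.102

y_D (drum 2) = 0.102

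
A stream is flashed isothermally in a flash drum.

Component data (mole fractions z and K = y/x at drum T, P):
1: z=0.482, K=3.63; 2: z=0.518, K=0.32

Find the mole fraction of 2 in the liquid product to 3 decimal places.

x_2 = 0.795

Rachford–Rice: g(ψ) = Σ zᵢ(Kᵢ−1)/(1+ψ(Kᵢ−1)) = 0.
g(0) = ΣzᵢKᵢ − 1 = 0.915 and g(1) = 1 − Σzᵢ/Kᵢ = -0.752, so a root lies in (0, 1).
Binary case is linear: z₁(K₁−1)(1+ψ(K₂−1)) + z₂(K₂−1)(1+ψ(K₁−1)) = 0
⇒ ψ = [z₁(K₁−1)+z₂(K₂−1)] / [−(K₁−1)(K₂−1)] = 0.9154/1.7884 = 0.512
Compositions from xᵢ = zᵢ/(1+ψ(Kᵢ−1)), yᵢ = Kᵢxᵢ:
  1: x = 0.205, y = 0.746
  2: x = 0.795, y = 0.254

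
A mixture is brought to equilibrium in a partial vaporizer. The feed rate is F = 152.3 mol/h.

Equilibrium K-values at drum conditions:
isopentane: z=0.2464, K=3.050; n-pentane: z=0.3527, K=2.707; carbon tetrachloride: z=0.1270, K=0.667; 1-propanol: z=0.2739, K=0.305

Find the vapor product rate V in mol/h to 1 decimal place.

Let β = V/F and solve Σ zᵢ(Kᵢ−1)/(1+β(Kᵢ−1)) = 0.
g(0) = ΣzᵢKᵢ − 1 = 0.8745 and g(1) = 1 − Σzᵢ/Kᵢ = -0.2995, so a root lies in (0, 1).
Iterate (Newton) starting at β = 0.5:
  β = 0.5000: g = 0.23179, g' = -0.8827 → β = 0.7626
  β = 0.7626: g = -0.00309, g' = -0.9758 → β = 0.7594
Converged at β = 0.7594.
Then V = β·F = 0.7594·152.3 = 115.7 mol/h and L = F − V = 36.6 mol/h.

V = 115.7 mol/h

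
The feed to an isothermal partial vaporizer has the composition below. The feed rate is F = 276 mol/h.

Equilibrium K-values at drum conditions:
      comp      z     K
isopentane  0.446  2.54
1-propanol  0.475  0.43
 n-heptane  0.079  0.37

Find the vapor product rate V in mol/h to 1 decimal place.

Material balance + equilibrium reduce to Σ zᵢ(Kᵢ−1)/(1+ψ(Kᵢ−1)) = 0.
Check two-phase: ΣzᵢKᵢ = 1.366 > 1 and Σzᵢ/Kᵢ = 1.494 > 1, so g(0) = 0.366 > 0 and g(1) = -0.494 < 0.
Newton iteration, ψ⁰ = 0.5:
  ψ = 0.500: g = -0.0633, g' = -0.706 → ψ = 0.410
  ψ = 0.410: g = 0.0003, g' = -0.717 → ψ = 0.411
Converged at ψ = 0.411.
Then V = ψ·F = 0.4108·276 = 113.4 mol/h and L = F − V = 162.6 mol/h.

V = 113.4 mol/h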